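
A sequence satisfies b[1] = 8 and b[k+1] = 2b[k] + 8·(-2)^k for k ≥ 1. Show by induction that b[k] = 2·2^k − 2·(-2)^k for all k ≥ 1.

Base case: b[1] = 8, and 2·2^1 − 2·(-2)^1 = 4 + 4 = 8.
Assume b[m] = 2·2^m − 2·(-2)^m for some m ≥ 1.
Then b[m+1] = 2b[m] + 8·(-2)^m = 2·(2·2^m − 2·(-2)^m) + 8·(-2)^m = 2·2^{m+1} − 4·(-2)^m + 8·(-2)^m = 2·2^{m+1} + 4·(-2)^m = 2·2^{m+1} − 2·(-2)^{m+1}.
Hence b[k] = 2·2^k − 2·(-2)^k for every k ≥ 1, by induction.

b[k] = 2·2^k − 2·(-2)^k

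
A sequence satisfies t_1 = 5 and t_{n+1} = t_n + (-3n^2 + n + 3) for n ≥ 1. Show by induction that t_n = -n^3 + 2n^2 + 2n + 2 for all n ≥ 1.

Base case: t_1 = 5, and -1^3 + 2·1^2 + 2·1 + 2 = 5.
Assume t_m = -m^3 + 2m^2 + 2m + 2.
Then t_{m+1} = t_m + (-3m^2 + m + 3) = (-m^3 + 2m^2 + 2m + 2) + (-3m^2 + m + 3) = -m^3 − m^2 + 3m + 5,
and -(m+1)^3 + 2·(m+1)^2 + 2·(m+1) + 2 = -m^3 − m^2 + 3m + 5.
By induction, t_n = -n^3 + 2n^2 + 2n + 2 for all n ≥ 1.

t_n = -n^3 + 2n^2 + 2n + 2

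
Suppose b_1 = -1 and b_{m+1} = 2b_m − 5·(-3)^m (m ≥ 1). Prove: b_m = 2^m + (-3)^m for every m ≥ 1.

Base case: b_1 = -1, and 2^1 + (-3)^1 = 2 − 3 = -1.
Assume b_j = 2^j + (-3)^j for some j ≥ 1.
Then b_{j+1} = 2b_j − 5·(-3)^j = 2·(2^j + (-3)^j) − 5·(-3)^j = 2^{j+1} + 2·(-3)^j − 5·(-3)^j = 2^{j+1} − 3·(-3)^j = 2^{j+1} + (-3)^{j+1}.
Hence b_m = 2^m + (-3)^m for every m ≥ 1, by induction.

b_m = 2^m + (-3)^m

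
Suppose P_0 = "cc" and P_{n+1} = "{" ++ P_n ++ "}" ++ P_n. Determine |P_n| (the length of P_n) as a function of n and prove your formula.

Claim: |P_n| = 2^{n+2} − 2.

Base case: |P_0| = 2, and 2^{0+2} − 2 = 2.
Assume |P_r| = 2^{r+2} − 2.
Then |P_{r+1}| = 1 + |P_r| + 1 + |P_r| = 2|P_r| + 2 = 2(2^{r+2} − 2) + 2 = 2^{r+3} − 4 + 2 = 2^{r+3} − 2.
So the formula holds for r+1, and by induction |P_n| = 2^{n+2} − 2 for all n ≥ 0.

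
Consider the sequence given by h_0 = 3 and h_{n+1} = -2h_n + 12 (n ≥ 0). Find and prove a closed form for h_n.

Claim: h_n = -(-2)^n + 4.

Base case: h_0 = 3, and -(-2)^0 + 4 = -1 + 4 = 3.
Assume h_m = -(-2)^m + 4 for some m ≥ 0.
Then h_{m+1} = -2h_m + 12 = -2·(-(-2)^m + 4) + 12 = 2·(-2)^m − 8 + 12 = -(-2)^{m+1} + 4.
Hence h_n = -(-2)^n + 4 for every n ≥ 0, by induction.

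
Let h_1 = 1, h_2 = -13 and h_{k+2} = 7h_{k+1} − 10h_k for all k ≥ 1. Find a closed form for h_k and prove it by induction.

Claim: h_k = 3·2^k − 5^k.

Base cases: h_1 = 1 and 3·2^1 − 5^1 = 1; h_2 = -13 and 3·2^2 − 5^2 = -13.
Assume h_j = 3·2^j − 5^j for all 1 ≤ j ≤ r, where r ≥ 2.
Then h_{r+1} = 7h_r − 10h_{r−1} = 7·(3·2^r − 5^r) − 10·(3·2^{r−1} − 5^{r−1}) = 3·(7·2 − 10)2^{r−1} − (7·5 − 10)5^{r−1} = 12·2^{r−1} − 25·5^{r−1} = 3·2^{r+1} − 5^{r+1}.
So the formula holds for r+1, and by strong induction h_k = 3·2^k − 5^k for all k ≥ 1.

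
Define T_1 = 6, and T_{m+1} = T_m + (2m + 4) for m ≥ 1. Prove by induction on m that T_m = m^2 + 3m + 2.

Base case: T_1 = 6, and 1^2 + 3·1 + 2 = 6.
Assume T_k = k^2 + 3k + 2.
Then T_{k+1} = T_k + (2k + 4) = (k^2 + 3k + 2) + (2k + 4) = k^2 + 5k + 6,
and (k+1)^2 + 3·(k+1) + 2 = k^2 + 5k + 6.
Hence T_m = m^2 + 3m + 2 for every m ≥ 1, by induction.

T_m = m^2 + 3m + 2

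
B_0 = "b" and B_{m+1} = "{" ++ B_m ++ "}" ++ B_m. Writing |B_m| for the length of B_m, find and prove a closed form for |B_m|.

Claim: |B_m| = 3·2^m − 2.

Base case: |B_0| = 1, and 3·2^0 − 2 = 1.
Assume |B_k| = 3·2^k − 2.
Then |B_{k+1}| = 1 + |B_k| + 1 + |B_k| = 2|B_k| + 2 = 2(3·2^k − 2) + 2 = 3·2^{k+1} − 4 + 2 = 3·2^{k+1} − 2.
Hence |B_m| = 3·2^m − 2 for every m ≥ 0, by induction.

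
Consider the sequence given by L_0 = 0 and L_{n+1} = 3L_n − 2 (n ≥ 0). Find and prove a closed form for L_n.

Claim: L_n = -3^n + 1.

Base case: L_0 = 0, and -3^0 + 1 = -1 + 1 = 0.
Assume L_k = -3^k + 1 for some k ≥ 0.
Then L_{k+1} = 3L_k − 2 = 3·(-3^k + 1) − 2 = -3^{k+1} + 3 − 2 = -3^{k+1} + 1.
This completes the inductive step, so L_n = -3^n + 1 for all n ≥ 0.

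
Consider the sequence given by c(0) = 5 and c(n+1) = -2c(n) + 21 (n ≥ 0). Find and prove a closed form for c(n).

Claim: c(n) = -2·(-2)^n + 7.

Base case: c(0) = 5, and -2·(-2)^0 + 7 = -2 + 7 = 5.
Assume c(j) = -2·(-2)^j + 7 for some j ≥ 0.
Then c(j+1) = -2c(j) + 21 = -2·(-2·(-2)^j + 7) + 21 = 4·(-2)^j − 14 + 21 = -2·(-2)^{j+1} + 7.
Hence c(n) = -2·(-2)^n + 7 for every n ≥ 0, by induction.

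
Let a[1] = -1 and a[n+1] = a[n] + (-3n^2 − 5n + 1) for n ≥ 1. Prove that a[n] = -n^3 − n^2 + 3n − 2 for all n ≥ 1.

Base case: a[1] = -1, and -1^3 − 1^2 + 3·1 − 2 = -1.
Assume a[j] = -j^3 − j^2 + 3j − 2.
Then a[j+1] = a[j] + (-3j^2 − 5j + 1) = (-j^3 − j^2 + 3j − 2) + (-3j^2 − 5j + 1) = -j^3 − 4j^2 − 2j − 1,
and -(j+1)^3 − (j+1)^2 + 3·(j+1) − 2 = -j^3 − 4j^2 − 2j − 1.
Hence a[n] = -n^3 − n^2 + 3n − 2 for every n ≥ 1, by induction.

a[n] = -n^3 − n^2 + 3n − 2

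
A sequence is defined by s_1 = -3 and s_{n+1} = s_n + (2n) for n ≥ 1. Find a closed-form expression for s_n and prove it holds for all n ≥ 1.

Claim: s_n = n^2 − n − 3.

Base case: s_1 = -3, and 1^2 − 1 − 3 = -3.
Assume s_j = j^2 − j − 3.
Then s_{j+1} = s_j + (2j) = (j^2 − j − 3) + (2j) = j^2 + j − 3,
and (j+1)^2 − (j+1) − 3 = j^2 + j − 3.
By induction, s_n = n^2 − n − 3 for all n ≥ 1.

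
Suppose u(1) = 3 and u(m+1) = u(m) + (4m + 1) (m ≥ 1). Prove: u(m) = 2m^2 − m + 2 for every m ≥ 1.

Base case: u(1) = 3, and 2·1^2 − 1 + 2 = 3.
Assume u(r) = 2r^2 − r + 2.
Then u(r+1) = u(r) + (4r + 1) = (2r^2 − r + 2) + (4r + 1) = 2r^2 + 3r + 3,
and 2·(r+1)^2 − (r+1) + 2 = 2r^2 + 3r + 3.
This completes the inductive step, so u(m) = 2m^2 − m + 2 for all m ≥ 1.

u(m) = 2m^2 − m + 2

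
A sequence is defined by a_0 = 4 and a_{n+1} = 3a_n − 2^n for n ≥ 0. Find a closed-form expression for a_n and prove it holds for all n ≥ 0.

Claim: a_n = 3·3^n + 2^n.

Base case: a_0 = 4, and 3·3^0 + 2^0 = 3 + 1 = 4.
Assume a_m = 3·3^m + 2^m for some m ≥ 0.
Then a_{m+1} = 3a_m − 2^m = 3·(3·3^m + 2^m) − 2^m = 3·3^{m+1} + 3·2^m − 2^m = 3·3^{m+1} + 2·2^m = 3·3^{m+1} + 2^{m+1}.
Hence a_n = 3·3^n + 2^n for every n ≥ 0, by induction.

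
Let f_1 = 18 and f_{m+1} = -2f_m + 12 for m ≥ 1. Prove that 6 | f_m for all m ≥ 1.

Base case: f_1 = 18 = 6·3, so 6 | f_1.
Assume 6 | f_r, so f_r = 6t for some integer t.
Then f_{r+1} = -2f_r + 12 = -2·(6t) + 12 = 6(-2t + 2), so 6 | f_{r+1}.
So the property holds for r+1, and by induction 6 | f_m for all m ≥ 1.

6 | f_m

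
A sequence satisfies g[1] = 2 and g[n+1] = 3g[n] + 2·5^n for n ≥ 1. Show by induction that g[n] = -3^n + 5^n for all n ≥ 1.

Base case: g[1] = 2, and -3^1 + 5^1 = -3 + 5 = 2.
Assume g[j] = -3^j + 5^j for some j ≥ 1.
Then g[j+1] = 3g[j] + 2·5^j = 3·(-3^j + 5^j) + 2·5^j = -3^{j+1} + 3·5^j + 2·5^j = -3^{j+1} + 5·5^j = -3^{j+1} + 5^{j+1}.
Hence g[n] = -3^n + 5^n for every n ≥ 1, by induction.

g[n] = -3^n + 5^n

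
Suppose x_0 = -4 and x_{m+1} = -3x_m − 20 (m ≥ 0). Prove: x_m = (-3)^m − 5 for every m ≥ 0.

Base case: x_0 = -4, and (-3)^0 − 5 = 1 − 5 = -4.
Assume x_k = (-3)^k − 5 for some k ≥ 0.
Then x_{k+1} = -3x_k − 20 = -3·((-3)^k − 5) − 20 = -3·(-3)^k + 15 − 20 = (-3)^{k+1} − 5.
Hence x_m = (-3)^m − 5 for every m ≥ 0, by induction.

x_m = (-3)^m − 5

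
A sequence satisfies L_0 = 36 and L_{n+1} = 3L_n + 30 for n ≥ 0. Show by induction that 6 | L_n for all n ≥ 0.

Base case: L_0 = 36 = 6·6, so 6 | L_0.
Assume 6 | L_m, so L_m = 6t for some integer t.
Then L_{m+1} = 3L_m + 30 = 3·(6t) + 30 = 6(3t + 5), so 6 | L_{m+1}.
This completes the inductive step, so 6 | L_n for all n ≥ 0.

6 | L_n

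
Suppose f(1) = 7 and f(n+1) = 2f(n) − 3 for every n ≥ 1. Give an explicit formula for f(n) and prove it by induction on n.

Claim: f(n) = 2^{n+1} + 3.

Base case: f(1) = 7, and 2^{1+1} + 3 = 4 + 3 = 7.
Assume f(k) = 2^{k+1} + 3 for some k ≥ 1.
Then f(k+1) = 2f(k) − 3 = 2·(2^{k+1} + 3) − 3 = 2^{k+2} + 6 − 3 = 2^{k+2} + 3.
By induction, f(n) = 2^{n+1} + 3 for all n ≥ 1.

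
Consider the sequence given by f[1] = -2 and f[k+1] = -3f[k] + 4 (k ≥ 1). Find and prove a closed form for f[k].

Claim: f[k] = (-3)^k + 1.

Base case: f[1] = -2, and (-3)^1 + 1 = -3 + 1 = -2.
Assume f[m] = (-3)^m + 1 for some m ≥ 1.
Then f[m+1] = -3f[m] + 4 = -3·((-3)^m + 1) + 4 = -3·(-3)^m − 3 + 4 = (-3)^{m+1} + 1.
This completes the inductive step, so f[k] = (-3)^k + 1 for all k ≥ 1.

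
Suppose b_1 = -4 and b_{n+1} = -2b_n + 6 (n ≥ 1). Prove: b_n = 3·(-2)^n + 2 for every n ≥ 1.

Base case: b_1 = -4, and 3·(-2)^1 + 2 = -6 + 2 = -4.
Assume b_j = 3·(-2)^j + 2 for some j ≥ 1.
Then b_{j+1} = -2b_j + 6 = -2·(3·(-2)^j + 2) + 6 = -6·(-2)^j − 4 + 6 = 3·(-2)^{j+1} + 2.
So the formula holds for j+1, and by induction b_n = 3·(-2)^n + 2 for all n ≥ 1.

b_n = 3·(-2)^n + 2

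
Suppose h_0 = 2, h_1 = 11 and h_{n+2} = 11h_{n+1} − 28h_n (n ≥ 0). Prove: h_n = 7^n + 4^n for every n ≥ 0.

Base cases: h_0 = 2 and 7^0 + 4^0 = 2; h_1 = 11 and 7^1 + 4^1 = 11.
Assume h_j = 7^j + 4^j for all 0 ≤ j ≤ m, where m ≥ 1.
Then h_{m+1} = 11h_m − 28h_{m−1} = 11·(7^m + 4^m) − 28·(7^{m−1} + 4^{m−1}) = (11·7 − 28)7^{m−1} + (11·4 − 28)4^{m−1} = 49·7^{m−1} + 16·4^{m−1} = 7^{m+1} + 4^{m+1}.
This completes the inductive step, so h_n = 7^n + 4^n for all n ≥ 0.

h_n = 7^n + 4^n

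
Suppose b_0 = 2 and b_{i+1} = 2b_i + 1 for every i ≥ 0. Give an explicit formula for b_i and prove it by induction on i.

Claim: b_i = 3·2^i − 1.

Base case: b_0 = 2, and 3·2^0 − 1 = 3 − 1 = 2.
Assume b_r = 3·2^r − 1 for some r ≥ 0.
Then b_{r+1} = 2b_r + 1 = 2·(3·2^r − 1) + 1 = 6·2^r − 2 + 1 = 3·2^{r+1} − 1.
This completes the inductive step, so b_i = 3·2^i − 1 for all i ≥ 0.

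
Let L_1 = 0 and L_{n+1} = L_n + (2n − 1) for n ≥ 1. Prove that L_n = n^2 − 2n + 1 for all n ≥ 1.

Base case: L_1 = 0, and 1^2 − 2·1 + 1 = 0.
Assume L_m = m^2 − 2m + 1.
Then L_{m+1} = L_m + (2m − 1) = (m^2 − 2m + 1) + (2m − 1) = m^2,
and (m+1)^2 − 2·(m+1) + 1 = m^2.
Hence L_n = n^2 − 2n + 1 for every n ≥ 1, by induction.

L_n = n^2 − 2n + 1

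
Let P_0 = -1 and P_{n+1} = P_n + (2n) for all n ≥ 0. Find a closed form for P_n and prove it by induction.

Claim: P_n = n^2 − n − 1.

Base case: P_0 = -1, and 0^2 − 0 − 1 = -1.
Assume P_m = m^2 − m − 1.
Then P_{m+1} = P_m + (2m) = (m^2 − m − 1) + (2m) = m^2 + m − 1,
and (m+1)^2 − (m+1) − 1 = m^2 + m − 1.
This completes the inductive step, so P_n = n^2 − n − 1 for all n ≥ 0.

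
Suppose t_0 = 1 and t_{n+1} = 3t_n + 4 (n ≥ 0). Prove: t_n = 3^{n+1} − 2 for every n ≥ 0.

Base case: t_0 = 1, and 3^{0+1} − 2 = 3 − 2 = 1.
Assume t_m = 3^{m+1} − 2 for some m ≥ 0.
Then t_{m+1} = 3t_m + 4 = 3·(3^{m+1} − 2) + 4 = 3^{m+2} − 6 + 4 = 3^{m+2} − 2.
Hence t_n = 3^{n+1} − 2 for every n ≥ 0, by induction.

t_n = 3^{n+1} − 2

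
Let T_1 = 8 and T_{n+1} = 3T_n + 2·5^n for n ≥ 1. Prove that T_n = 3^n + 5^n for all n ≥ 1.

Base case: T_1 = 8, and 3^1 + 5^1 = 3 + 5 = 8.
Assume T_m = 3^m + 5^m for some m ≥ 1.
Then T_{m+1} = 3T_m + 2·5^m = 3·(3^m + 5^m) + 2·5^m = 3^{m+1} + 3·5^m + 2·5^m = 3^{m+1} + 5·5^m = 3^{m+1} + 5^{m+1}.
This completes the inductive step, so T_n = 3^n + 5^n for all n ≥ 1.

T_n = 3^n + 5^n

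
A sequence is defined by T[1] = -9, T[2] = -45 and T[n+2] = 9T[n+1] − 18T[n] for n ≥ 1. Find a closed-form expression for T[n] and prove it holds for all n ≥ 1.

Claim: T[n] = -3^n − 6^n.

Base cases: T[1] = -9 and -3^1 − 6^1 = -9; T[2] = -45 and -3^2 − 6^2 = -45.
Assume T[i] = -3^i − 6^i for all 1 ≤ i ≤ j, where j ≥ 2.
Then T[j+1] = 9T[j] − 18T[j−1] = 9·(-3^j − 6^j) − 18·(-3^{j−1} − 6^{j−1}) = -(9·3 − 18)3^{j−1} − (9·6 − 18)6^{j−1} = -9·3^{j−1} − 36·6^{j−1} = -3^{j+1} − 6^{j+1}.
This completes the inductive step, so T[n] = -3^n − 6^n for all n ≥ 1.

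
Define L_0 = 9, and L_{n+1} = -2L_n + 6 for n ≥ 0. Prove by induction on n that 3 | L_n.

Base case: L_0 = 9 = 3·3, so 3 | L_0.
Assume 3 | L_r, so L_r = 3t for some integer t.
Then L_{r+1} = -2L_r + 6 = -2·(3t) + 6 = 3(-2t + 2), so 3 | L_{r+1}.
Hence 3 | L_n for every n ≥ 0, by induction.

3 | L_n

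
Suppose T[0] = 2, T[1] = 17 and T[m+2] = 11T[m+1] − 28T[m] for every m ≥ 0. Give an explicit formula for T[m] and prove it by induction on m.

Claim: T[m] = 3·7^m − 4^m.

Base cases: T[0] = 2 and 3·7^0 − 4^0 = 2; T[1] = 17 and 3·7^1 − 4^1 = 17.
Assume T[j] = 3·7^j − 4^j for all 0 ≤ j ≤ k, where k ≥ 1.
Then T[k+1] = 11T[k] − 28T[k−1] = 11·(3·7^k − 4^k) − 28·(3·7^{k−1} − 4^{k−1}) = 3·(11·7 − 28)7^{k−1} − (11·4 − 28)4^{k−1} = 147·7^{k−1} − 16·4^{k−1} = 3·7^{k+1} − 4^{k+1}.
So the formula holds for k+1, and by strong induction T[m] = 3·7^m − 4^m for all m ≥ 0.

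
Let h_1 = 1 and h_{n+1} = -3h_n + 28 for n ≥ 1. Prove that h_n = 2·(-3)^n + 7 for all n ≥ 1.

Base case: h_1 = 1, and 2·(-3)^1 + 7 = -6 + 7 = 1.
Assume h_j = 2·(-3)^j + 7 for some j ≥ 1.
Then h_{j+1} = -3h_j + 28 = -3·(2·(-3)^j + 7) + 28 = -6·(-3)^j − 21 + 28 = 2·(-3)^{j+1} + 7.
This completes the inductive step, so h_n = 2·(-3)^n + 7 for all n ≥ 1.

h_n = 2·(-3)^n + 7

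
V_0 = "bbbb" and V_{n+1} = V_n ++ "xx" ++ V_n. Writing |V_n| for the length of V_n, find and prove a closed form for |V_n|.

Claim: |V_n| = 6·2^n − 2.

Base case: |V_0| = 4, and 6·2^0 − 2 = 4.
Assume |V_m| = 6·2^m − 2.
Then |V_{m+1}| = |V_m| + 2 + |V_m| = 2|V_m| + 2 = 2(6·2^m − 2) + 2 = 6·2^{m+1} − 4 + 2 = 6·2^{m+1} − 2.
By induction, |V_n| = 6·2^n − 2 for all n ≥ 0.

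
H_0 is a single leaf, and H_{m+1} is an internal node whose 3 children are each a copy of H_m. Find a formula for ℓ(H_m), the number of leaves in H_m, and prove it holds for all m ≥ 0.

Claim: ℓ(H_m) = 3^m.

Base case: ℓ(H_0) = 1, and 3^0 = 1.
Assume ℓ(H_r) = 3^r.
Then ℓ(H_{r+1}) = 3·ℓ(H_r) = 3·3^r = 3^{r+1}.
So the formula holds for r+1, and by induction ℓ(H_m) = 3^m for all m ≥ 0.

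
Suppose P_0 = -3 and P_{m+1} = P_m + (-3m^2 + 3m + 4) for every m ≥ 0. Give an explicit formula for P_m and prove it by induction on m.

Claim: P_m = -m^3 + 3m^2 + 2m − 3.

Base case: P_0 = -3, and -0^3 + 3·0^2 + 2·0 − 3 = -3.
Assume P_r = -r^3 + 3r^2 + 2r − 3.
Then P_{r+1} = P_r + (-3r^2 + 3r + 4) = (-r^3 + 3r^2 + 2r − 3) + (-3r^2 + 3r + 4) = -r^3 + 5r + 1,
and -(r+1)^3 + 3·(r+1)^2 + 2·(r+1) − 3 = -r^3 + 5r + 1.
This completes the inductive step, so P_m = -m^3 + 3m^2 + 2m − 3 for all m ≥ 0.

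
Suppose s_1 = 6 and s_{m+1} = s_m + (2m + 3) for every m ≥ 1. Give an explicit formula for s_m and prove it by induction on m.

Claim: s_m = m^2 + 2m + 3.

Base case: s_1 = 6, and 1^2 + 2·1 + 3 = 6.
Assume s_r = r^2 + 2r + 3.
Then s_{r+1} = s_r + (2r + 3) = (r^2 + 2r + 3) + (2r + 3) = r^2 + 4r + 6,
and (r+1)^2 + 2·(r+1) + 3 = r^2 + 4r + 6.
By induction, s_m = m^2 + 2m + 3 for all m ≥ 1.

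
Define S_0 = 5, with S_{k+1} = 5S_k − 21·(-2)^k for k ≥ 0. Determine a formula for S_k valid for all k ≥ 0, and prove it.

Claim: S_k = 2·5^k + 3·(-2)^k.

Base case: S_0 = 5, and 2·5^0 + 3·(-2)^0 = 2 + 3 = 5.
Assume S_j = 2·5^j + 3·(-2)^j for some j ≥ 0.
Then S_{j+1} = 5S_j − 21·(-2)^j = 5·(2·5^j + 3·(-2)^j) − 21·(-2)^j = 2·5^{j+1} + 15·(-2)^j − 21·(-2)^j = 2·5^{j+1} − 6·(-2)^j = 2·5^{j+1} + 3·(-2)^{j+1}.
Hence S_k = 2·5^k + 3·(-2)^k for every k ≥ 0, by induction.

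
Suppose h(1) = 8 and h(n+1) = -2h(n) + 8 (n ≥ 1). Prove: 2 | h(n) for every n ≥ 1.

Base case: h(1) = 8 = 2·4, so 2 | h(1).
Assume 2 | h(r), so h(r) = 2t for some integer t.
Then h(r+1) = -2h(r) + 8 = -2·(2t) + 8 = 2(-2t + 4), so 2 | h(r+1).
This completes the inductive step, so 2 | h(n) for all n ≥ 1.

2 | h(n)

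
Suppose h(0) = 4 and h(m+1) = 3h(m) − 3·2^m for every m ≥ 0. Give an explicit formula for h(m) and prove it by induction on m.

Claim: h(m) = 3^m + 3·2^m.

Base case: h(0) = 4, and 3^0 + 3·2^0 = 1 + 3 = 4.
Assume h(r) = 3^r + 3·2^r for some r ≥ 0.
Then h(r+1) = 3h(r) − 3·2^r = 3·(3^r + 3·2^r) − 3·2^r = 3^{r+1} + 9·2^r − 3·2^r = 3^{r+1} + 6·2^r = 3^{r+1} + 3·2^{r+1}.
So the formula holds for r+1, and by induction h(m) = 3^m + 3·2^m for all m ≥ 0.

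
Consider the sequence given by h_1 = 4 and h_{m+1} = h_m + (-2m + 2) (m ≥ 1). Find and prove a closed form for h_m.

Claim: h_m = -m^2 + 3m + 2.

Base case: h_1 = 4, and -1^2 + 3·1 + 2 = 4.
Assume h_r = -r^2 + 3r + 2.
Then h_{r+1} = h_r + (-2r + 2) = (-r^2 + 3r + 2) + (-2r + 2) = -r^2 + r + 4,
and -(r+1)^2 + 3·(r+1) + 2 = -r^2 + r + 4.
By induction, h_m = -m^2 + 3m + 2 for all m ≥ 1.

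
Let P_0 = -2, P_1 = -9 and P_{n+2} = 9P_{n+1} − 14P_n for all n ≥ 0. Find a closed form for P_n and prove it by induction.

Claim: P_n = -2^n − 7^n.

Base cases: P_0 = -2 and -2^0 − 7^0 = -2; P_1 = -9 and -2^1 − 7^1 = -9.
Assume P_i = -2^i − 7^i for all 0 ≤ i ≤ j, where j ≥ 1.
Then P_{j+1} = 9P_j − 14P_{j−1} = 9·(-2^j − 7^j) − 14·(-2^{j−1} − 7^{j−1}) = -(9·2 − 14)2^{j−1} − (9·7 − 14)7^{j−1} = -4·2^{j−1} − 49·7^{j−1} = -2^{j+1} − 7^{j+1}.
By strong induction, P_n = -2^n − 7^n for all n ≥ 0.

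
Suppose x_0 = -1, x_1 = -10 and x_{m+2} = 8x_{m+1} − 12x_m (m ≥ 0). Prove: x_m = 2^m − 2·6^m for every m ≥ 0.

Base cases: x_0 = -1 and 2^0 − 2·6^0 = -1; x_1 = -10 and 2^1 − 2·6^1 = -10.
Assume x_j = 2^j − 2·6^j for all 0 ≤ j ≤ k, where k ≥ 1.
Then x_{k+1} = 8x_k − 12x_{k−1} = 8·(2^k − 2·6^k) − 12·(2^{k−1} − 2·6^{k−1}) = (8·2 − 12)2^{k−1} − 2·(8·6 − 12)6^{k−1} = 4·2^{k−1} − 72·6^{k−1} = 2^{k+1} − 2·6^{k+1}.
This completes the inductive step, so x_m = 2^m − 2·6^m for all m ≥ 0.

x_m = 2^m − 2·6^m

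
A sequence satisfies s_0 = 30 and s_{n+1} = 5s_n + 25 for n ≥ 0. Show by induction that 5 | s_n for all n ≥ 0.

Base case: s_0 = 30 = 5·6, so 5 | s_0.
Assume 5 | s_m, so s_m = 5t for some integer t.
Then s_{m+1} = 5s_m + 25 = 5·(5t) + 25 = 5(5t + 5), so 5 | s_{m+1}.
By induction, 5 | s_n for all n ≥ 0.

5 | s_n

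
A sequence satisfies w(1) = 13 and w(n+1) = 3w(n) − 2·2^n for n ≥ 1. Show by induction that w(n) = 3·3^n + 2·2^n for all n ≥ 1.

Base case: w(1) = 13, and 3·3^1 + 2·2^1 = 9 + 4 = 13.
Assume w(r) = 3·3^r + 2·2^r for some r ≥ 1.
Then w(r+1) = 3w(r) − 2·2^r = 3·(3·3^r + 2·2^r) − 2·2^r = 3·3^{r+1} + 6·2^r − 2·2^r = 3·3^{r+1} + 4·2^r = 3·3^{r+1} + 2·2^{r+1}.
By induction, w(n) = 3·3^n + 2·2^n for all n ≥ 1.

w(n) = 3·3^n + 2·2^n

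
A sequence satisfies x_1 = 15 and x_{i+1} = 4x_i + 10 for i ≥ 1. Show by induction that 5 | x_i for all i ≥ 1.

Base case: x_1 = 15 = 5·3, so 5 | x_1.
Assume 5 | x_m, so x_m = 5t for some integer t.
Then x_{m+1} = 4x_m + 10 = 4·(5t) + 10 = 5(4t + 2), so 5 | x_{m+1}.
Hence 5 | x_i for every i ≥ 1, by induction.

5 | x_i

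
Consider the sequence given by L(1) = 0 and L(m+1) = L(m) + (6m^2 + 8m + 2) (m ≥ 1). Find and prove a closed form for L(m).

Claim: L(m) = 2m^3 + m^2 − m − 2.

Base case: L(1) = 0, and 2·1^3 + 1^2 − 1 − 2 = 0.
Assume L(k) = 2k^3 + k^2 − k − 2.
Then L(k+1) = L(k) + (6k^2 + 8k + 2) = (2k^3 + k^2 − k − 2) + (6k^2 + 8k + 2) = 2k^3 + 7k^2 + 7k,
and 2·(k+1)^3 + (k+1)^2 − (k+1) − 2 = 2k^3 + 7k^2 + 7k.
By induction, L(m) = 2m^3 + m^2 − m − 2 for all m ≥ 1.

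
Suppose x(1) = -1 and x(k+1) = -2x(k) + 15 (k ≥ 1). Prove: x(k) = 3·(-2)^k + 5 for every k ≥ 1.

Base case: x(1) = -1, and 3·(-2)^1 + 5 = -6 + 5 = -1.
Assume x(r) = 3·(-2)^r + 5 for some r ≥ 1.
Then x(r+1) = -2x(r) + 15 = -2·(3·(-2)^r + 5) + 15 = -6·(-2)^r − 10 + 15 = 3·(-2)^{r+1} + 5.
By induction, x(k) = 3·(-2)^k + 5 for all k ≥ 1.

x(k) = 3·(-2)^k + 5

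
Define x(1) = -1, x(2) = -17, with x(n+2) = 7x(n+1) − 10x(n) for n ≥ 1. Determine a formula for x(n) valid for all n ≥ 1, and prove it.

Claim: x(n) = -5^n + 2·2^n.

Base cases: x(1) = -1 and -5^1 + 2·2^1 = -1; x(2) = -17 and -5^2 + 2·2^2 = -17.
Assume x(j) = -5^j + 2·2^j for all 1 ≤ j ≤ r, where r ≥ 2.
Then x(r+1) = 7x(r) − 10x(r−1) = 7·(-5^r + 2·2^r) − 10·(-5^{r−1} + 2·2^{r−1}) = -(7·5 − 10)5^{r−1} + 2·(7·2 − 10)2^{r−1} = -25·5^{r−1} + 8·2^{r−1} = -5^{r+1} + 2·2^{r+1}.
This completes the inductive step, so x(n) = -5^n + 2·2^n for all n ≥ 1.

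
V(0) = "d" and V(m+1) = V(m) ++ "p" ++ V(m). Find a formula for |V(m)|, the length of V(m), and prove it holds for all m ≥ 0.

Claim: |V(m)| = 2^{m+1} − 1.

Base case: |V(0)| = 1, and 2^{0+1} − 1 = 1.
Assume |V(j)| = 2^{j+1} − 1.
Then |V(j+1)| = |V(j)| + 1 + |V(j)| = 2|V(j)| + 1 = 2(2^{j+1} − 1) + 1 = 2^{j+2} − 2 + 1 = 2^{j+2} − 1.
So the formula holds for j+1, and by induction |V(m)| = 2^{m+1} − 1 for all m ≥ 0.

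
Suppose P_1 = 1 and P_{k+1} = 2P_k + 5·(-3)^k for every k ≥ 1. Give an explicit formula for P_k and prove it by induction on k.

Claim: P_k = -2^k − (-3)^k.

Base case: P_1 = 1, and -2^1 − (-3)^1 = -2 + 3 = 1.
Assume P_r = -2^r − (-3)^r for some r ≥ 1.
Then P_{r+1} = 2P_r + 5·(-3)^r = 2·(-2^r − (-3)^r) + 5·(-3)^r = -2^{r+1} − 2·(-3)^r + 5·(-3)^r = -2^{r+1} + 3·(-3)^r = -2^{r+1} − (-3)^{r+1}.
By induction, P_k = -2^k − (-3)^k for all k ≥ 1.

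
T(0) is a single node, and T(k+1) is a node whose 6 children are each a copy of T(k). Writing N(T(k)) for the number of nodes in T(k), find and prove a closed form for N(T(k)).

Claim: N(T(k)) = (6^{k+1} − 1)/5.

Base case: N(T(0)) = 1, and (6^{0+1} − 1)/5 = 1.
Assume N(T(j)) = (6^{j+1} − 1)/5.
Then N(T(j+1)) = 1 + 6N(T(j)) = 1 + 6·(6^{j+1} − 1)/5 = 1 + (6^{j+2} − 6)/5 = (5 + 6^{j+2} − 6)/5 = (6^{j+2} − 1)/5.
By induction, N(T(k)) = (6^{k+1} − 1)/5 for all k ≥ 0.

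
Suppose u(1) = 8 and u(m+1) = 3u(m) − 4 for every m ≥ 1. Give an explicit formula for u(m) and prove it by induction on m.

Claim: u(m) = 2·3^m + 2.

Base case: u(1) = 8, and 2·3^1 + 2 = 6 + 2 = 8.
Assume u(r) = 2·3^r + 2 for some r ≥ 1.
Then u(r+1) = 3u(r) − 4 = 3·(2·3^r + 2) − 4 = 6·3^r + 6 − 4 = 2·3^{r+1} + 2.
This completes the inductive step, so u(m) = 2·3^m + 2 for all m ≥ 1.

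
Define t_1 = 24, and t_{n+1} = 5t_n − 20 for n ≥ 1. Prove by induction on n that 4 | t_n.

Base case: t_1 = 24 = 4·6, so 4 | t_1.
Assume 4 | t_r, so t_r = 4s for some integer s.
Then t_{r+1} = 5t_r − 20 = 5·(4s) − 20 = 4(5s − 5), so 4 | t_{r+1}.
This completes the inductive step, so 4 | t_n for all n ≥ 1.

4 | t_n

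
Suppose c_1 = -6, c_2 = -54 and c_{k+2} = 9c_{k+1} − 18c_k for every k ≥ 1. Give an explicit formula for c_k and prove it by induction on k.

Claim: c_k = 2·3^k − 2·6^k.

Base cases: c_1 = -6 and 2·3^1 − 2·6^1 = -6; c_2 = -54 and 2·3^2 − 2·6^2 = -54.
Assume c_i = 2·3^i − 2·6^i for all 1 ≤ i ≤ j, where j ≥ 2.
Then c_{j+1} = 9c_j − 18c_{j−1} = 9·(2·3^j − 2·6^j) − 18·(2·3^{j−1} − 2·6^{j−1}) = 2·(9·3 − 18)3^{j−1} − 2·(9·6 − 18)6^{j−1} = 18·3^{j−1} − 72·6^{j−1} = 2·3^{j+1} − 2·6^{j+1}.
By strong induction, c_k = 2·3^k − 2·6^k for all k ≥ 1.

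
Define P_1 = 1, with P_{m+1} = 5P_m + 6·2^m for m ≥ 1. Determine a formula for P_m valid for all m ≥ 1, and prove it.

Claim: P_m = 5^m − 2·2^m.

Base case: P_1 = 1, and 5^1 − 2·2^1 = 5 − 4 = 1.
Assume P_k = 5^k − 2·2^k for some k ≥ 1.
Then P_{k+1} = 5P_k + 6·2^k = 5·(5^k − 2·2^k) + 6·2^k = 5^{k+1} − 10·2^k + 6·2^k = 5^{k+1} − 4·2^k = 5^{k+1} − 2·2^{k+1}.
By induction, P_m = 5^m − 2·2^m for all m ≥ 1.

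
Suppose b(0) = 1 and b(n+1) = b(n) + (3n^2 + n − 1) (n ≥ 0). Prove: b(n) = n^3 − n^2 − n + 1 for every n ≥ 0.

Base case: b(0) = 1, and 0^3 − 0^2 − 0 + 1 = 1.
Assume b(m) = m^3 − m^2 − m + 1.
Then b(m+1) = b(m) + (3m^2 + m − 1) = (m^3 − m^2 − m + 1) + (3m^2 + m − 1) = m^3 + 2m^2,
and (m+1)^3 − (m+1)^2 − (m+1) + 1 = m^3 + 2m^2.
This completes the inductive step, so b(n) = n^3 − n^2 − n + 1 for all n ≥ 0.

b(n) = n^3 − n^2 − n + 1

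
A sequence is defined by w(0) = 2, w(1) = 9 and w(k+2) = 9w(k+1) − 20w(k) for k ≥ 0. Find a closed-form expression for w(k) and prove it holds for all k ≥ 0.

Claim: w(k) = 5^k + 4^k.

Base cases: w(0) = 2 and 5^0 + 4^0 = 2; w(1) = 9 and 5^1 + 4^1 = 9.
Assume w(j) = 5^j + 4^j for all 0 ≤ j ≤ m, where m ≥ 1.
Then w(m+1) = 9w(m) − 20w(m−1) = 9·(5^m + 4^m) − 20·(5^{m−1} + 4^{m−1}) = (9·5 − 20)5^{m−1} + (9·4 − 20)4^{m−1} = 25·5^{m−1} + 16·4^{m−1} = 5^{m+1} + 4^{m+1}.
By strong induction, w(k) = 5^k + 4^k for all k ≥ 0.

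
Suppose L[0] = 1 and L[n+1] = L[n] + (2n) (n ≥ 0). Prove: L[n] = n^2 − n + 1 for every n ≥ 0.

Base case: L[0] = 1, and 0^2 − 0 + 1 = 1.
Assume L[k] = k^2 − k + 1.
Then L[k+1] = L[k] + (2k) = (k^2 − k + 1) + (2k) = k^2 + k + 1,
and (k+1)^2 − (k+1) + 1 = k^2 + k + 1.
By induction, L[n] = n^2 − n + 1 for all n ≥ 0.

L[n] = n^2 − n + 1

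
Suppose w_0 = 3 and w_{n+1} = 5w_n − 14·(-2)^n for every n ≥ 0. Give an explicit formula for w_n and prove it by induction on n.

Claim: w_n = 5^n + 2·(-2)^n.

Base case: w_0 = 3, and 5^0 + 2·(-2)^0 = 1 + 2 = 3.
Assume w_r = 5^r + 2·(-2)^r for some r ≥ 0.
Then w_{r+1} = 5w_r − 14·(-2)^r = 5·(5^r + 2·(-2)^r) − 14·(-2)^r = 5^{r+1} + 10·(-2)^r − 14·(-2)^r = 5^{r+1} − 4·(-2)^r = 5^{r+1} + 2·(-2)^{r+1}.
So the formula holds for r+1, and by induction w_n = 5^n + 2·(-2)^n for all n ≥ 0.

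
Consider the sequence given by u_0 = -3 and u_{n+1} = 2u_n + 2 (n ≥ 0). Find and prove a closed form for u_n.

Claim: u_n = -2^n − 2.

Base case: u_0 = -3, and -2^0 − 2 = -1 − 2 = -3.
Assume u_r = -2^r − 2 for some r ≥ 0.
Then u_{r+1} = 2u_r + 2 = 2·(-2^r − 2) + 2 = -2^{r+1} − 4 + 2 = -2^{r+1} − 2.
Hence u_n = -2^n − 2 for every n ≥ 0, by induction.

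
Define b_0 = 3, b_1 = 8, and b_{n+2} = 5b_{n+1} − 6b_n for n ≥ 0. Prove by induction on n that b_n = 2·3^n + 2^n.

Base cases: b_0 = 3 and 2·3^0 + 2^0 = 3; b_1 = 8 and 2·3^1 + 2^1 = 8.
Assume b_i = 2·3^i + 2^i for all 0 ≤ i ≤ j, where j ≥ 1.
Then b_{j+1} = 5b_j − 6b_{j−1} = 5·(2·3^j + 2^j) − 6·(2·3^{j−1} + 2^{j−1}) = 2·(5·3 − 6)3^{j−1} + (5·2 − 6)2^{j−1} = 18·3^{j−1} + 4·2^{j−1} = 2·3^{j+1} + 2^{j+1}.
So the formula holds for j+1, and by strong induction b_n = 2·3^n + 2^n for all n ≥ 0.

b_n = 2·3^n + 2^n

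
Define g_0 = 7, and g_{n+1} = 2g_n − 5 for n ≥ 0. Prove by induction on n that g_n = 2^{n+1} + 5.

Base case: g_0 = 7, and 2^{0+1} + 5 = 2 + 5 = 7.
Assume g_m = 2^{m+1} + 5 for some m ≥ 0.
Then g_{m+1} = 2g_m − 5 = 2·(2^{m+1} + 5) − 5 = 2^{m+2} + 10 − 5 = 2^{m+2} + 5.
This completes the inductive step, so g_n = 2^{n+1} + 5 for all n ≥ 0.

g_n = 2^{n+1} + 5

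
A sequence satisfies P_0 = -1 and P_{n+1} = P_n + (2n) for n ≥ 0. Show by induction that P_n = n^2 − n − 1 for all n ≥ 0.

Base case: P_0 = -1, and 0^2 − 0 − 1 = -1.
Assume P_r = r^2 − r − 1.
Then P_{r+1} = P_r + (2r) = (r^2 − r − 1) + (2r) = r^2 + r − 1,
and (r+1)^2 − (r+1) − 1 = r^2 + r − 1.
By induction, P_n = n^2 − n − 1 for all n ≥ 0.

P_n = n^2 − n − 1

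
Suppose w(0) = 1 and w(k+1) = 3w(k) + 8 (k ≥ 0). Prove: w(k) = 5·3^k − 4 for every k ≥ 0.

Base case: w(0) = 1, and 5·3^0 − 4 = 5 − 4 = 1.
Assume w(j) = 5·3^j − 4 for some j ≥ 0.
Then w(j+1) = 3w(j) + 8 = 3·(5·3^j − 4) + 8 = 15·3^j − 12 + 8 = 5·3^{j+1} − 4.
Hence w(k) = 5·3^k − 4 for every k ≥ 0, by induction.

w(k) = 5·3^k − 4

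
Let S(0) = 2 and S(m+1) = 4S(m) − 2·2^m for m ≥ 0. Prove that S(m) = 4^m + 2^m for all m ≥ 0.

Base case: S(0) = 2, and 4^0 + 2^0 = 1 + 1 = 2.
Assume S(j) = 4^j + 2^j for some j ≥ 0.
Then S(j+1) = 4S(j) − 2·2^j = 4·(4^j + 2^j) − 2·2^j = 4^{j+1} + 4·2^j − 2·2^j = 4^{j+1} + 2·2^j = 4^{j+1} + 2^{j+1}.
By induction, S(m) = 4^m + 2^m for all m ≥ 0.

S(m) = 4^m + 2^m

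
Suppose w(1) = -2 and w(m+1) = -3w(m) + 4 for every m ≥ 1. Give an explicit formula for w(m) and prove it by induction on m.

Claim: w(m) = (-3)^m + 1.

Base case: w(1) = -2, and (-3)^1 + 1 = -3 + 1 = -2.
Assume w(j) = (-3)^j + 1 for some j ≥ 1.
Then w(j+1) = -3w(j) + 4 = -3·((-3)^j + 1) + 4 = -3·(-3)^j − 3 + 4 = (-3)^{j+1} + 1.
So the formula holds for j+1, and by induction w(m) = (-3)^m + 1 for all m ≥ 1.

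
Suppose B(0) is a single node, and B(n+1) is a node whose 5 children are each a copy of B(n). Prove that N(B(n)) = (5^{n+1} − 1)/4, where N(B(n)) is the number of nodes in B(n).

Base case: N(B(0)) = 1, and (5^{0+1} − 1)/4 = 1.
Assume N(B(j)) = (5^{j+1} − 1)/4.
Then N(B(j+1)) = 1 + 5N(B(j)) = 1 + 5·(5^{j+1} − 1)/4 = 1 + (5^{j+2} − 5)/4 = (4 + 5^{j+2} − 5)/4 = (5^{j+2} − 1)/4.
By induction, N(B(n)) = (5^{n+1} − 1)/4 for all n ≥ 0.

N(B(n)) = (5^{n+1} − 1)/4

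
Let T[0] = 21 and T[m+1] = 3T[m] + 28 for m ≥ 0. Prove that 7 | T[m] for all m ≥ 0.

Base case: T[0] = 21 = 7·3, so 7 | T[0].
Assume 7 | T[j], so T[j] = 7t for some integer t.
Then T[j+1] = 3T[j] + 28 = 3·(7t) + 28 = 7(3t + 4), so 7 | T[j+1].
This completes the inductive step, so 7 | T[m] for all m ≥ 0.

7 | T[m]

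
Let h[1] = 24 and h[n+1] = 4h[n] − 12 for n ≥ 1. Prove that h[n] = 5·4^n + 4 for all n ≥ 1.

Base case: h[1] = 24, and 5·4^1 + 4 = 20 + 4 = 24.
Assume h[j] = 5·4^j + 4 for some j ≥ 1.
Then h[j+1] = 4h[j] − 12 = 4·(5·4^j + 4) − 12 = 20·4^j + 16 − 12 = 5·4^{j+1} + 4.
This completes the inductive step, so h[n] = 5·4^n + 4 for all n ≥ 1.

h[n] = 5·4^n + 4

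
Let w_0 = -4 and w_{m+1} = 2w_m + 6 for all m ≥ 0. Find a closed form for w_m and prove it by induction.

Claim: w_m = 2^{m+1} − 6.

Base case: w_0 = -4, and 2^{0+1} − 6 = 2 − 6 = -4.
Assume w_r = 2^{r+1} − 6 for some r ≥ 0.
Then w_{r+1} = 2w_r + 6 = 2·(2^{r+1} − 6) + 6 = 2^{r+2} − 12 + 6 = 2^{r+2} − 6.
This completes the inductive step, so w_m = 2^{m+1} − 6 for all m ≥ 0.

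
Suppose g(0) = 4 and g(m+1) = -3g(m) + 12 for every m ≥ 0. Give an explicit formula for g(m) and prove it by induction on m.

Claim: g(m) = (-3)^m + 3.

Base case: g(0) = 4, and (-3)^0 + 3 = 1 + 3 = 4.
Assume g(r) = (-3)^r + 3 for some r ≥ 0.
Then g(r+1) = -3g(r) + 12 = -3·((-3)^r + 3) + 12 = -3·(-3)^r − 9 + 12 = (-3)^{r+1} + 3.
This completes the inductive step, so g(m) = (-3)^m + 3 for all m ≥ 0.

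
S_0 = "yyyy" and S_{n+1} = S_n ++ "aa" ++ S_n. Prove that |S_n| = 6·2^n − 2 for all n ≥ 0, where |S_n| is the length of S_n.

Base case: |S_0| = 4, and 6·2^0 − 2 = 4.
Assume |S_k| = 6·2^k − 2.
Then |S_{k+1}| = |S_k| + 2 + |S_k| = 2|S_k| + 2 = 2(6·2^k − 2) + 2 = 6·2^{k+1} − 4 + 2 = 6·2^{k+1} − 2.
By induction, |S_n| = 6·2^n − 2 for all n ≥ 0.

|S_n| = 6·2^n − 2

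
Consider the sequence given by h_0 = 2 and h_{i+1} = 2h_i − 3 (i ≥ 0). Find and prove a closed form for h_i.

Claim: h_i = -2^i + 3.

Base case: h_0 = 2, and -2^0 + 3 = -1 + 3 = 2.
Assume h_j = -2^j + 3 for some j ≥ 0.
Then h_{j+1} = 2h_j − 3 = 2·(-2^j + 3) − 3 = -2^{j+1} + 6 − 3 = -2^{j+1} + 3.
This completes the inductive step, so h_i = -2^i + 3 for all i ≥ 0.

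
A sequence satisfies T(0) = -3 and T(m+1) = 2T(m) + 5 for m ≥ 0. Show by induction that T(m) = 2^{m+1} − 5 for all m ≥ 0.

Base case: T(0) = -3, and 2^{0+1} − 5 = 2 − 5 = -3.
Assume T(k) = 2^{k+1} − 5 for some k ≥ 0.
Then T(k+1) = 2T(k) + 5 = 2·(2^{k+1} − 5) + 5 = 2^{k+2} − 10 + 5 = 2^{k+2} − 5.
By induction, T(m) = 2^{m+1} − 5 for all m ≥ 0.

T(m) = 2^{m+1} − 5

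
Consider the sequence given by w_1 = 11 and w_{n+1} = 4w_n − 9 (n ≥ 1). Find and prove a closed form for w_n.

Claim: w_n = 2·4^n + 3.

Base case: w_1 = 11, and 2·4^1 + 3 = 8 + 3 = 11.
Assume w_m = 2·4^m + 3 for some m ≥ 1.
Then w_{m+1} = 4w_m − 9 = 4·(2·4^m + 3) − 9 = 8·4^m + 12 − 9 = 2·4^{m+1} + 3.
By induction, w_n = 2·4^n + 3 for all n ≥ 1.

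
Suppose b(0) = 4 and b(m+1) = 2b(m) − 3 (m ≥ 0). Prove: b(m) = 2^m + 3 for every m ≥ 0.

Base case: b(0) = 4, and 2^0 + 3 = 1 + 3 = 4.
Assume b(j) = 2^j + 3 for some j ≥ 0.
Then b(j+1) = 2b(j) − 3 = 2·(2^j + 3) − 3 = 2^{j+1} + 6 − 3 = 2^{j+1} + 3.
This completes the inductive step, so b(m) = 2^m + 3 for all m ≥ 0.

b(m) = 2^m + 3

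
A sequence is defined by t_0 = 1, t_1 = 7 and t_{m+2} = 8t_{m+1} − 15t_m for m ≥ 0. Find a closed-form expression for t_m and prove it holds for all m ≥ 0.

Claim: t_m = -3^m + 2·5^m.

Base cases: t_0 = 1 and -3^0 + 2·5^0 = 1; t_1 = 7 and -3^1 + 2·5^1 = 7.
Assume t_i = -3^i + 2·5^i for all 0 ≤ i ≤ j, where j ≥ 1.
Then t_{j+1} = 8t_j − 15t_{j−1} = 8·(-3^j + 2·5^j) − 15·(-3^{j−1} + 2·5^{j−1}) = -(8·3 − 15)3^{j−1} + 2·(8·5 − 15)5^{j−1} = -9·3^{j−1} + 50·5^{j−1} = -3^{j+1} + 2·5^{j+1}.
This completes the inductive step, so t_m = -3^m + 2·5^m for all m ≥ 0.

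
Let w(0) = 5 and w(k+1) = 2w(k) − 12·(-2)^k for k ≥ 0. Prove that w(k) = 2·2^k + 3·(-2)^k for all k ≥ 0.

Base case: w(0) = 5, and 2·2^0 + 3·(-2)^0 = 2 + 3 = 5.
Assume w(m) = 2·2^m + 3·(-2)^m for some m ≥ 0.
Then w(m+1) = 2w(m) − 12·(-2)^m = 2·(2·2^m + 3·(-2)^m) − 12·(-2)^m = 2·2^{m+1} + 6·(-2)^m − 12·(-2)^m = 2·2^{m+1} − 6·(-2)^m = 2·2^{m+1} + 3·(-2)^{m+1}.
By induction, w(k) = 2·2^k + 3·(-2)^k for all k ≥ 0.

w(k) = 2·2^k + 3·(-2)^k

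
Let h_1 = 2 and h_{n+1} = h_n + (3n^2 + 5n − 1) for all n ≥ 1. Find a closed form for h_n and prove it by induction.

Claim: h_n = n^3 + n^2 − 3n + 3.

Base case: h_1 = 2, and 1^3 + 1^2 − 3·1 + 3 = 2.
Assume h_j = j^3 + j^2 − 3j + 3.
Then h_{j+1} = h_j + (3j^2 + 5j − 1) = (j^3 + j^2 − 3j + 3) + (3j^2 + 5j − 1) = j^3 + 4j^2 + 2j + 2,
and (j+1)^3 + (j+1)^2 − 3·(j+1) + 3 = j^3 + 4j^2 + 2j + 2.
Hence h_n = n^3 + n^2 − 3n + 3 for every n ≥ 1, by induction.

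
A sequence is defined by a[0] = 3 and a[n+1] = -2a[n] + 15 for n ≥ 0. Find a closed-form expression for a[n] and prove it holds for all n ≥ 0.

Claim: a[n] = -2·(-2)^n + 5.

Base case: a[0] = 3, and -2·(-2)^0 + 5 = -2 + 5 = 3.
Assume a[k] = -2·(-2)^k + 5 for some k ≥ 0.
Then a[k+1] = -2a[k] + 15 = -2·(-2·(-2)^k + 5) + 15 = 4·(-2)^k − 10 + 15 = -2·(-2)^{k+1} + 5.
Hence a[n] = -2·(-2)^n + 5 for every n ≥ 0, by induction.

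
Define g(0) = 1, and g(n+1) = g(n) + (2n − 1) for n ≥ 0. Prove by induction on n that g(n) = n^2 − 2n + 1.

Base case: g(0) = 1, and 0^2 − 2·0 + 1 = 1.
Assume g(j) = j^2 − 2j + 1.
Then g(j+1) = g(j) + (2j − 1) = (j^2 − 2j + 1) + (2j − 1) = j^2,
and (j+1)^2 − 2·(j+1) + 1 = j^2.
Hence g(n) = n^2 − 2n + 1 for every n ≥ 0, by induction.

g(n) = n^2 − 2n + 1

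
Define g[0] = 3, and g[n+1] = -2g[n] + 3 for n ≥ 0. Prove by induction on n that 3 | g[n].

Base case: g[0] = 3 = 3·1, so 3 | g[0].
Assume 3 | g[j], so g[j] = 3t for some integer t.
Then g[j+1] = -2g[j] + 3 = -2·(3t) + 3 = 3(-2t + 1), so 3 | g[j+1].
By induction, 3 | g[n] for all n ≥ 0.

3 | g[n]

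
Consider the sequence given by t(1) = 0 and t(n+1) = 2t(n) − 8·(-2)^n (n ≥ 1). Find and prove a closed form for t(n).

Claim: t(n) = 2·2^n + 2·(-2)^n.

Base case: t(1) = 0, and 2·2^1 + 2·(-2)^1 = 4 − 4 = 0.
Assume t(k) = 2·2^k + 2·(-2)^k for some k ≥ 1.
Then t(k+1) = 2t(k) − 8·(-2)^k = 2·(2·2^k + 2·(-2)^k) − 8·(-2)^k = 2·2^{k+1} + 4·(-2)^k − 8·(-2)^k = 2·2^{k+1} − 4·(-2)^k = 2·2^{k+1} + 2·(-2)^{k+1}.
Hence t(n) = 2·2^n + 2·(-2)^n for every n ≥ 1, by induction.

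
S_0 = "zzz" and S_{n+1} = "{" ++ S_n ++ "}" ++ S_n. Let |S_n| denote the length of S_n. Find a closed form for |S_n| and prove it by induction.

Claim: |S_n| = 5·2^n − 2.

Base case: |S_0| = 3, and 5·2^0 − 2 = 3.
Assume |S_m| = 5·2^m − 2.
Then |S_{m+1}| = 1 + |S_m| + 1 + |S_m| = 2|S_m| + 2 = 2(5·2^m − 2) + 2 = 5·2^{m+1} − 4 + 2 = 5·2^{m+1} − 2.
By induction, |S_n| = 5·2^n − 2 for all n ≥ 0.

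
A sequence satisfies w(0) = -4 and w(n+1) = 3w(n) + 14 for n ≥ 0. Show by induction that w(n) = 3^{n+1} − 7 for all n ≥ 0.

Base case: w(0) = -4, and 3^{0+1} − 7 = 3 − 7 = -4.
Assume w(m) = 3^{m+1} − 7 for some m ≥ 0.
Then w(m+1) = 3w(m) + 14 = 3·(3^{m+1} − 7) + 14 = 3^{m+2} − 21 + 14 = 3^{m+2} − 7.
So the formula holds for m+1, and by induction w(n) = 3^{n+1} − 7 for all n ≥ 0.

w(n) = 3^{n+1} − 7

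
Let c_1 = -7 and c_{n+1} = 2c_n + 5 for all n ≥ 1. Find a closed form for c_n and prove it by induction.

Claim: c_n = -2^n − 5.

Base case: c_1 = -7, and -2^1 − 5 = -2 − 5 = -7.
Assume c_m = -2^m − 5 for some m ≥ 1.
Then c_{m+1} = 2c_m + 5 = 2·(-2^m − 5) + 5 = -2^{m+1} − 10 + 5 = -2^{m+1} − 5.
By induction, c_n = -2^n − 5 for all n ≥ 1.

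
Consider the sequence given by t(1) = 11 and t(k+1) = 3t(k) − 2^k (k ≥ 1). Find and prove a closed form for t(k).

Claim: t(k) = 3·3^k + 2^k.

Base case: t(1) = 11, and 3·3^1 + 2^1 = 9 + 2 = 11.
Assume t(j) = 3·3^j + 2^j for some j ≥ 1.
Then t(j+1) = 3t(j) − 2^j = 3·(3·3^j + 2^j) − 2^j = 3·3^{j+1} + 3·2^j − 2^j = 3·3^{j+1} + 2·2^j = 3·3^{j+1} + 2^{j+1}.
By induction, t(k) = 3·3^k + 2^k for all k ≥ 1.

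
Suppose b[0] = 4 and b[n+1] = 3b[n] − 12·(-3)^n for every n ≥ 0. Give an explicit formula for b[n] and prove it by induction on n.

Claim: b[n] = 2·3^n + 2·(-3)^n.

Base case: b[0] = 4, and 2·3^0 + 2·(-3)^0 = 2 + 2 = 4.
Assume b[j] = 2·3^j + 2·(-3)^j for some j ≥ 0.
Then b[j+1] = 3b[j] − 12·(-3)^j = 3·(2·3^j + 2·(-3)^j) − 12·(-3)^j = 2·3^{j+1} + 6·(-3)^j − 12·(-3)^j = 2·3^{j+1} − 6·(-3)^j = 2·3^{j+1} + 2·(-3)^{j+1}.
This completes the inductive step, so b[n] = 2·3^n + 2·(-3)^n for all n ≥ 0.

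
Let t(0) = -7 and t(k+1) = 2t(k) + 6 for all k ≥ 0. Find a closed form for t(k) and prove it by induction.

Claim: t(k) = -2^k − 6.

Base case: t(0) = -7, and -2^0 − 6 = -1 − 6 = -7.
Assume t(r) = -2^r − 6 for some r ≥ 0.
Then t(r+1) = 2t(r) + 6 = 2·(-2^r − 6) + 6 = -2^{r+1} − 12 + 6 = -2^{r+1} − 6.
Hence t(k) = -2^k − 6 for every k ≥ 0, by induction.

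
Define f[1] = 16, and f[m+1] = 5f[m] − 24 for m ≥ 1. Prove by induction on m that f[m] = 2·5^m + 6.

Base case: f[1] = 16, and 2·5^1 + 6 = 10 + 6 = 16.
Assume f[j] = 2·5^j + 6 for some j ≥ 1.
Then f[j+1] = 5f[j] − 24 = 5·(2·5^j + 6) − 24 = 10·5^j + 30 − 24 = 2·5^{j+1} + 6.
By induction, f[m] = 2·5^m + 6 for all m ≥ 1.

f[m] = 2·5^m + 6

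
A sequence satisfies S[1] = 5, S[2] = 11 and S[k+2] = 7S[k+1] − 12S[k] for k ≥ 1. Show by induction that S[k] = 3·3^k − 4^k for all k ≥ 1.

Base cases: S[1] = 5 and 3·3^1 − 4^1 = 5; S[2] = 11 and 3·3^2 − 4^2 = 11.
Assume S[i] = 3·3^i − 4^i for all 1 ≤ i ≤ j, where j ≥ 2.
Then S[j+1] = 7S[j] − 12S[j−1] = 7·(3·3^j − 4^j) − 12·(3·3^{j−1} − 4^{j−1}) = 3·(7·3 − 12)3^{j−1} − (7·4 − 12)4^{j−1} = 27·3^{j−1} − 16·4^{j−1} = 3·3^{j+1} − 4^{j+1}.
So the formula holds for j+1, and by strong induction S[k] = 3·3^k − 4^k for all k ≥ 1.

S[k] = 3·3^k − 4^k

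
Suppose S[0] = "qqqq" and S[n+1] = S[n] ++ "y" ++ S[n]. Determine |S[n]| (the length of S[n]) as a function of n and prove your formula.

Claim: |S[n]| = 5·2^n − 1.

Base case: |S[0]| = 4, and 5·2^0 − 1 = 4.
Assume |S[r]| = 5·2^r − 1.
Then |S[r+1]| = |S[r]| + 1 + |S[r]| = 2|S[r]| + 1 = 2(5·2^r − 1) + 1 = 5·2^{r+1} − 2 + 1 = 5·2^{r+1} − 1.
This completes the inductive step, so |S[n]| = 5·2^n − 1 for all n ≥ 0.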